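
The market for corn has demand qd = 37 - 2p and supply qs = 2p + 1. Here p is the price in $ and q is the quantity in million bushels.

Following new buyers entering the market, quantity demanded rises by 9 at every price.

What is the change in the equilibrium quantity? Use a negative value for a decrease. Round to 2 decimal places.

Original equilibrium: 37 - 2p = 2p + 1 gives 36 = 4p, so p = 9 and q = 19.
The new curves are qd = 46 - 2p (demand) and qs = 2p + 1 (supply).
New equilibrium: 46 - 2p = 2p + 1 ⇒ 45 = 4p ⇒ p = 11.25, q = 23.5.
Δq = 23.5 − 19 = +4.50.

+4.50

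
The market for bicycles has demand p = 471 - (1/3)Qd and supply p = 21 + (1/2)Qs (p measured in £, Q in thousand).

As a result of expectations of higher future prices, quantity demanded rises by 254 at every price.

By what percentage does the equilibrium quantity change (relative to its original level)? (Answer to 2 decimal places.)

Initially, 1413 - 3p = 2p - 42, so 1455 = 5p and p = 291, Q = 540.
With the change applied: demand Qd = 1667 - 3p, supply Qs = 2p - 42.
Clearing the new market: 1667 - 3p = 2p - 42, so p = 341.8 and Q = 641.6.
%ΔQ = (641.6 − 540) / 540 × 100 = +18.81%.

+18.81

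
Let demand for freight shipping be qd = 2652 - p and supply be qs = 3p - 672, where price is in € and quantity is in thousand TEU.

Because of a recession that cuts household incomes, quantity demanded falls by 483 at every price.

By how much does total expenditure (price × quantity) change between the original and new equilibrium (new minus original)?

Before the shock: 2652 - p = 3p - 672 ⇒ 3324 = 4p ⇒ p = 831, q = 1821.
The new curves are qd = 2169 - p (demand) and qs = 3p - 672 (supply).
New equilibrium: 2169 - p = 3p - 672 ⇒ 2841 = 4p ⇒ p = 710.25, q = 1458.75.
Expenditure moves from 831×1821 = 1513251 to 710.25×1458.75 = 1036077.1875; change = -477173.8125.

-477173.8125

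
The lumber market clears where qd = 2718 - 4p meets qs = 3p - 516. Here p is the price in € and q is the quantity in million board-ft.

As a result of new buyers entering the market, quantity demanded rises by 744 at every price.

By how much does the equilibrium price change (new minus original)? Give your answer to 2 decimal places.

+106.29

Solve the original market: 2718 - 4p = 3p - 516, hence p = 462 and q = 870.
The new curves are qd = 3462 - 4p (demand) and qs = 3p - 516 (supply).
Equate the new curves: 3462 - 4p = 3p - 516, giving 3978 = 7p, p = 3978/7 ≈ 568.2857, q = 8322/7 ≈ 1188.8571.
Δp = 568.2857 − 462 = +106.29.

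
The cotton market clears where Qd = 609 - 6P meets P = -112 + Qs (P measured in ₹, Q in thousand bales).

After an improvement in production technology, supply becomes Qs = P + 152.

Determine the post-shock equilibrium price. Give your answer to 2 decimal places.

65.29

Before the shock: 609 - 6P = P + 112 ⇒ 497 = 7P ⇒ P = 71, Q = 183.
The shock moves the curves to Qd = 609 - 6P and Qs = P + 152.
Equate the new curves: 609 - 6P = P + 152, giving 457 = 7P, P = 457/7 ≈ 65.2857, Q = 1521/7 ≈ 217.2857.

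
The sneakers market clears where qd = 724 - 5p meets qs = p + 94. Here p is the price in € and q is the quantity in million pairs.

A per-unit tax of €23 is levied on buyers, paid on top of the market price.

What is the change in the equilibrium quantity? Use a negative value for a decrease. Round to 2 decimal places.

Original equilibrium: 724 - 5p = p + 94 gives 630 = 6p, so p = 105 and q = 199.
Since buyers pay the price plus the tax, the effective demand curve becomes qd = 609 - 5p.
Equate the new curves: 609 - 5p = p + 94, giving 515 = 6p, p = 515/6 ≈ 85.8333, q = 1079/6 ≈ 179.8333.
Δq = 179.8333 − 199 = -19.17.

-19.17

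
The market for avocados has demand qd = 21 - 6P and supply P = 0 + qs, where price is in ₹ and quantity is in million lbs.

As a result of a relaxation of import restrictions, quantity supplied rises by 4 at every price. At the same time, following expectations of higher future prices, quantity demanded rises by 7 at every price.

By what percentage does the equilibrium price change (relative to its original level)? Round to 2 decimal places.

Before the shock: 21 - 6P = P ⇒ 21 = 7P ⇒ P = 3, q = 3.
After the shift, demand is qd = 28 - 6P and supply is qs = P + 4.
Equate the new curves: 28 - 6P = P + 4, giving 24 = 7P, P = 24/7 ≈ 3.4286, q = 52/7 ≈ 7.4286.
%ΔP = (3.4286 − 3) / 3 × 100 = +14.29%.

+14.29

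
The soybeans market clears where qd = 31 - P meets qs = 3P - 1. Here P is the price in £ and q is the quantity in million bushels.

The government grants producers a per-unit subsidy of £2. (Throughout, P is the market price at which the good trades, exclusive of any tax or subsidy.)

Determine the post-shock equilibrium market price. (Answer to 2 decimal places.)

Before the shock: 31 - P = 3P - 1 ⇒ 32 = 4P ⇒ P = 8, q = 23.
Since sellers receive the price plus the subsidy, the effective supply curve becomes qs = 3P + 5.
Setting them equal: 31 - P = 3P + 5 → 26 = 4P, so P = 6.5 and q = 24.5.

6.50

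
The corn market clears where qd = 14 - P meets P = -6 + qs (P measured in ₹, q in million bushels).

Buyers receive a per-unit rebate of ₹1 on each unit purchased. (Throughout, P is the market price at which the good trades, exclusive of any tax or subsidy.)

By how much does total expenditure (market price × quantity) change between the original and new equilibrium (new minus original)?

+7.25

Solve the original market: 14 - P = P + 6, hence P = 4 and q = 10.
Since buyers' out-of-pocket price is the market price minus the rebate, the effective demand curve becomes qd = 15 - P.
New equilibrium: 15 - P = P + 6 ⇒ 9 = 2P ⇒ P = 4.5, q = 10.5.
Expenditure moves from 4×10 = 40 to 4.5×10.5 = 47.25; change = +7.25.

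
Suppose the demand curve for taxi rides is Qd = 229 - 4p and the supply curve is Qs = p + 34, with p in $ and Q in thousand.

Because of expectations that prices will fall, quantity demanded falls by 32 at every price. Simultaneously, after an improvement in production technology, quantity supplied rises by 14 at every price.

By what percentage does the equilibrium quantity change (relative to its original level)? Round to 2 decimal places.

+6.58

Original equilibrium: 229 - 4p = p + 34 gives 195 = 5p, so p = 39 and Q = 73.
The new curves are Qd = 197 - 4p (demand) and Qs = p + 48 (supply).
Equate the new curves: 197 - 4p = p + 48, giving 149 = 5p, p = 29.8, Q = 77.8.
%ΔQ = (77.8 − 73) / 73 × 100 = +6.58%.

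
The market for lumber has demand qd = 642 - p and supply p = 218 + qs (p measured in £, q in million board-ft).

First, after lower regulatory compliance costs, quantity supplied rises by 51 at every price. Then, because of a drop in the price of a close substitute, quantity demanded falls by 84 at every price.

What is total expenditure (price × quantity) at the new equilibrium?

Solve the original market: 642 - p = p - 218, hence p = 430 and q = 212.
With the change applied: demand qd = 558 - p, supply qs = p - 167.
Clearing the new market: 558 - p = p - 167, so p = 362.5 and q = 195.5.
New expenditure = 362.5 × 195.5 = 70868.75.

70868.75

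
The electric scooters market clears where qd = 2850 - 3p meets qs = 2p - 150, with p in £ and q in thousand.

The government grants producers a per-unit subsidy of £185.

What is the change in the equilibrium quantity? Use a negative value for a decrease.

+222

Original equilibrium: 2850 - 3p = 2p - 150 gives 3000 = 5p, so p = 600 and q = 1050.
Since sellers receive the price plus the subsidy, the effective supply curve becomes qs = 2p + 220.
New equilibrium: 2850 - 3p = 2p + 220 ⇒ 2630 = 5p ⇒ p = 526, q = 1272.
Δq = 1272 − 1050 = +222.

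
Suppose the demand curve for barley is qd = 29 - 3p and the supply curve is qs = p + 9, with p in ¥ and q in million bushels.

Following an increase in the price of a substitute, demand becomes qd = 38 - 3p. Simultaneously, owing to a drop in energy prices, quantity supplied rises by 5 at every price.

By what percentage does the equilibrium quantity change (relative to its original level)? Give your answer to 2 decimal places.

+42.86

Before the shock: 29 - 3p = p + 9 ⇒ 20 = 4p ⇒ p = 5, q = 14.
The shock moves the curves to qd = 38 - 3p and qs = p + 14.
Setting them equal: 38 - 3p = p + 14 → 24 = 4p, so p = 6 and q = 20.
%Δq = (20 − 14) / 14 × 100 = +42.86%.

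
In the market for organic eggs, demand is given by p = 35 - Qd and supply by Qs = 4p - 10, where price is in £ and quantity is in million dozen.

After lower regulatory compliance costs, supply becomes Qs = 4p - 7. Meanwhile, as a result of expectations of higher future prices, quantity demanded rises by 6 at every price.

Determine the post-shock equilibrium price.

Original equilibrium: 35 - p = 4p - 10 gives 45 = 5p, so p = 9 and Q = 26.
The new curves are Qd = 41 - p (demand) and Qs = 4p - 7 (supply).
Setting them equal: 41 - p = 4p - 7 → 48 = 5p, so p = 9.6 and Q = 31.4.

9.6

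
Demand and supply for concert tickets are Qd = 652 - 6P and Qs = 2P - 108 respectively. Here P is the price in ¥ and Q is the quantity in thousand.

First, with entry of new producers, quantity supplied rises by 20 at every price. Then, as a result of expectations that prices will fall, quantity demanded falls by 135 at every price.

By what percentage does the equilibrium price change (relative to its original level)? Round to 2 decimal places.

Initially, 652 - 6P = 2P - 108, so 760 = 8P and P = 95, Q = 82.
The shock moves the curves to Qd = 517 - 6P and Qs = 2P - 88.
Clearing the new market: 517 - 6P = 2P - 88, so P = 75.625 and Q = 63.25.
%ΔP = (75.625 − 95) / 95 × 100 = -20.39%.

-20.39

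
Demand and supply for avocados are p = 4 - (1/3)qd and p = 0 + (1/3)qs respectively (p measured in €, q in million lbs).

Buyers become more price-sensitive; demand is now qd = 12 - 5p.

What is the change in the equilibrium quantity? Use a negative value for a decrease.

-1.5

Initially, 12 - 3p = 3p, so 12 = 6p and p = 2, q = 6.
After the shift, demand is qd = 12 - 5p and supply is qs = 3p.
Setting them equal: 12 - 5p = 3p → 12 = 8p, so p = 1.5 and q = 4.5.
Δq = 4.5 − 6 = -1.5.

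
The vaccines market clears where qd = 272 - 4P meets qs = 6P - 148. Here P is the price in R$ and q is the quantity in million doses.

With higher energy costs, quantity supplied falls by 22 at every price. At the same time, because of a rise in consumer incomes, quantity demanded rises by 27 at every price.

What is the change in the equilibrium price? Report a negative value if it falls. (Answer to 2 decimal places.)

+4.90

Initially, 272 - 4P = 6P - 148, so 420 = 10P and P = 42, q = 104.
After the shift, demand is qd = 299 - 4P and supply is qs = 6P - 170.
Clearing the new market: 299 - 4P = 6P - 170, so P = 46.9 and q = 111.4.
ΔP = 46.9 − 42 = +4.90.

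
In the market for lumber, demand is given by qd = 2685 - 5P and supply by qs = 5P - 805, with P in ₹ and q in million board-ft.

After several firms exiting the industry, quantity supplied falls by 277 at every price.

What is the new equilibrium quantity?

801.5

Solve the original market: 2685 - 5P = 5P - 805, hence P = 349 and q = 940.
With the change applied: demand qd = 2685 - 5P, supply qs = 5P - 1082.
Equate the new curves: 2685 - 5P = 5P - 1082, giving 3767 = 10P, P = 376.7, q = 801.5.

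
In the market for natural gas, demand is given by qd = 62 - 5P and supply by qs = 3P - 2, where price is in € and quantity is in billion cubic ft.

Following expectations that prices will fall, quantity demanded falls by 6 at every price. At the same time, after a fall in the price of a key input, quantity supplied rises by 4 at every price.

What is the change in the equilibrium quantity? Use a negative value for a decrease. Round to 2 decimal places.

+0.25

Original equilibrium: 62 - 5P = 3P - 2 gives 64 = 8P, so P = 8 and q = 22.
With the change applied: demand qd = 56 - 5P, supply qs = 3P + 2.
Equate the new curves: 56 - 5P = 3P + 2, giving 54 = 8P, P = 6.75, q = 22.25.
Δq = 22.25 − 22 = +0.25.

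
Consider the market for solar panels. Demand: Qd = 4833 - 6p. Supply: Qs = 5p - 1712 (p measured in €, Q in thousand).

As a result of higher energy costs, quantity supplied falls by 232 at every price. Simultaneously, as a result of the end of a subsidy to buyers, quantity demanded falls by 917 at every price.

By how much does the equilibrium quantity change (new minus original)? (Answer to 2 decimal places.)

-543.36

Solve the original market: 4833 - 6p = 5p - 1712, hence p = 595 and Q = 1263.
With the change applied: demand Qd = 3916 - 6p, supply Qs = 5p - 1944.
New equilibrium: 3916 - 6p = 5p - 1944 ⇒ 5860 = 11p ⇒ p = 5860/11 ≈ 532.7273, Q = 7916/11 ≈ 719.6364.
ΔQ = 719.6364 − 1263 = -543.36.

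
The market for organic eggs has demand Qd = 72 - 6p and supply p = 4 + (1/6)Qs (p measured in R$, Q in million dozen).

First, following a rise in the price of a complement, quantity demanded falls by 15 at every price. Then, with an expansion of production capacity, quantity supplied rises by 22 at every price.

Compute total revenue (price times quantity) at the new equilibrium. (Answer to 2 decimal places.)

135.21

Solve the original market: 72 - 6p = 6p - 24, hence p = 8 and Q = 24.
With the change applied: demand Qd = 57 - 6p, supply Qs = 6p - 2.
Equate the new curves: 57 - 6p = 6p - 2, giving 59 = 12p, p = 59/12 ≈ 4.9167, Q = 27.5.
New expenditure = 4.9167 × 27.5 = 135.21.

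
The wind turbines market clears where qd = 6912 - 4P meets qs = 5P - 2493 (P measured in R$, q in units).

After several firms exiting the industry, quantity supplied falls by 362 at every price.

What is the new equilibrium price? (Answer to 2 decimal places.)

1085.22

Original equilibrium: 6912 - 4P = 5P - 2493 gives 9405 = 9P, so P = 1045 and q = 2732.
The new curves are qd = 6912 - 4P (demand) and qs = 5P - 2855 (supply).
Setting them equal: 6912 - 4P = 5P - 2855 → 9767 = 9P, so P = 9767/9 ≈ 1085.2222 and q = 23140/9 ≈ 2571.1111.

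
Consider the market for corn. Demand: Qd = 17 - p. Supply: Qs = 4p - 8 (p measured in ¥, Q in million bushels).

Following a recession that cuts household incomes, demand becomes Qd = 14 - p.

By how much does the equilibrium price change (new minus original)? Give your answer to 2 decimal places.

Initially, 17 - p = 4p - 8, so 25 = 5p and p = 5, Q = 12.
The shock moves the curves to Qd = 14 - p and Qs = 4p - 8.
Clearing the new market: 14 - p = 4p - 8, so p = 4.4 and Q = 9.6.
Δp = 4.4 − 5 = -0.60.

-0.60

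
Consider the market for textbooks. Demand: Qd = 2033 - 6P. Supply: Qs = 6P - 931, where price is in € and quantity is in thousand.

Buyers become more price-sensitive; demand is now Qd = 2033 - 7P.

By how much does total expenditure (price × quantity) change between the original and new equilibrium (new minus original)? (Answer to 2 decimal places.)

-36461.00

Initially, 2033 - 6P = 6P - 931, so 2964 = 12P and P = 247, Q = 551.
The new curves are Qd = 2033 - 7P (demand) and Qs = 6P - 931 (supply).
Clearing the new market: 2033 - 7P = 6P - 931, so P = 228 and Q = 437.
Expenditure moves from 247×551 = 136097 to 228×437 = 99636; change = -36461.00.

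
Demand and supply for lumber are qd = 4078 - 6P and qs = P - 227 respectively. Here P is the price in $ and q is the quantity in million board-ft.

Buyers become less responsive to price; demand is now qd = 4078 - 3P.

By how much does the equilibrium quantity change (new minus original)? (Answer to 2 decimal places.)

Before the shock: 4078 - 6P = P - 227 ⇒ 4305 = 7P ⇒ P = 615, q = 388.
With the change applied: demand qd = 4078 - 3P, supply qs = P - 227.
New equilibrium: 4078 - 3P = P - 227 ⇒ 4305 = 4P ⇒ P = 1076.25, q = 849.25.
Δq = 849.25 − 388 = +461.25.

+461.25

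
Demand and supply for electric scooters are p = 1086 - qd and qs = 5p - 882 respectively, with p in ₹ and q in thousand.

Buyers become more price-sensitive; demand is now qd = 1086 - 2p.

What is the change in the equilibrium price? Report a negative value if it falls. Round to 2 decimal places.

Original equilibrium: 1086 - p = 5p - 882 gives 1968 = 6p, so p = 328 and q = 758.
The new curves are qd = 1086 - 2p (demand) and qs = 5p - 882 (supply).
Clearing the new market: 1086 - 2p = 5p - 882, so p = 1968/7 ≈ 281.1429 and q = 3666/7 ≈ 523.7143.
Δp = 281.1429 − 328 = -46.86.

-46.86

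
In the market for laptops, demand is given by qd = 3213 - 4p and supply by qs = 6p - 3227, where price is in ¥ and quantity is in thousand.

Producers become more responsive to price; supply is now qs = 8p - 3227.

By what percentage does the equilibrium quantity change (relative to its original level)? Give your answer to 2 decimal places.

+67.40

Before the shock: 3213 - 4p = 6p - 3227 ⇒ 6440 = 10p ⇒ p = 644, q = 637.
The new curves are qd = 3213 - 4p (demand) and qs = 8p - 3227 (supply).
New equilibrium: 3213 - 4p = 8p - 3227 ⇒ 6440 = 12p ⇒ p = 1610/3 ≈ 536.6667, q = 3199/3 ≈ 1066.3333.
%Δq = (1066.3333 − 637) / 637 × 100 = +67.40%.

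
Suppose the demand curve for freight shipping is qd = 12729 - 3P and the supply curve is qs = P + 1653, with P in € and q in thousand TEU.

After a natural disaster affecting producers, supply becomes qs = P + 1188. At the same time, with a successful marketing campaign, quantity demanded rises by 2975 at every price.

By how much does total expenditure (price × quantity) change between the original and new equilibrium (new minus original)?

Original equilibrium: 12729 - 3P = P + 1653 gives 11076 = 4P, so P = 2769 and q = 4422.
After the shift, demand is qd = 15704 - 3P and supply is qs = P + 1188.
Clearing the new market: 15704 - 3P = P + 1188, so P = 3629 and q = 4817.
Expenditure moves from 2769×4422 = 12244518 to 3629×4817 = 17480893; change = +5236375.

+5236375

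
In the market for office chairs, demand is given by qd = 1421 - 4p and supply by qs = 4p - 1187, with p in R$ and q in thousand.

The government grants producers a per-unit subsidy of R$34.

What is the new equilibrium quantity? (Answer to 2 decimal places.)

185.00

Before the shock: 1421 - 4p = 4p - 1187 ⇒ 2608 = 8p ⇒ p = 326, q = 117.
Since sellers receive the price plus the subsidy, the effective supply curve becomes qs = 4p - 1051.
New equilibrium: 1421 - 4p = 4p - 1051 ⇒ 2472 = 8p ⇒ p = 309, q = 185.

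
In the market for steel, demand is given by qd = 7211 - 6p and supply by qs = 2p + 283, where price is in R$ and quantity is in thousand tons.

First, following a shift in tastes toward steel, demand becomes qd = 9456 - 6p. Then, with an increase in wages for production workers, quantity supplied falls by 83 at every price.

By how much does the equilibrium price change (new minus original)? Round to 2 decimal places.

Solve the original market: 7211 - 6p = 2p + 283, hence p = 866 and q = 2015.
The new curves are qd = 9456 - 6p (demand) and qs = 2p + 200 (supply).
Clearing the new market: 9456 - 6p = 2p + 200, so p = 1157 and q = 2514.
Δp = 1157 − 866 = +291.00.

+291.00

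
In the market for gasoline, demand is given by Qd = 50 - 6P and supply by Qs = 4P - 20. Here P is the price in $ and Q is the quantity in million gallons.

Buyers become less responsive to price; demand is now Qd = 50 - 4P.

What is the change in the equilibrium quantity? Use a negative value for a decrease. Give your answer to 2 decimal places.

Solve the original market: 50 - 6P = 4P - 20, hence P = 7 and Q = 8.
With the change applied: demand Qd = 50 - 4P, supply Qs = 4P - 20.
Setting them equal: 50 - 4P = 4P - 20 → 70 = 8P, so P = 8.75 and Q = 15.
ΔQ = 15 − 8 = +7.00.

+7.00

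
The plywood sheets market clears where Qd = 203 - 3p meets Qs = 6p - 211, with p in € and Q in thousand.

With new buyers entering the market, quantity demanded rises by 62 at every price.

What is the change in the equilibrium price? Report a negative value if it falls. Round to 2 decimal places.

+6.89

Original equilibrium: 203 - 3p = 6p - 211 gives 414 = 9p, so p = 46 and Q = 65.
The new curves are Qd = 265 - 3p (demand) and Qs = 6p - 211 (supply).
Clearing the new market: 265 - 3p = 6p - 211, so p = 476/9 ≈ 52.8889 and Q = 319/3 ≈ 106.3333.
Δp = 52.8889 − 46 = +6.89.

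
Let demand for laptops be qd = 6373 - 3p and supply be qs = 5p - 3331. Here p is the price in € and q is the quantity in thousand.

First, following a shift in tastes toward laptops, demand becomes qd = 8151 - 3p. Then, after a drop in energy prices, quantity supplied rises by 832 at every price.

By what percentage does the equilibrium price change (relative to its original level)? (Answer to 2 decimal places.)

Solve the original market: 6373 - 3p = 5p - 3331, hence p = 1213 and q = 2734.
The shock moves the curves to qd = 8151 - 3p and qs = 5p - 2499.
Equate the new curves: 8151 - 3p = 5p - 2499, giving 10650 = 8p, p = 1331.25, q = 4157.25.
%Δp = (1331.25 − 1213) / 1213 × 100 = +9.75%.

+9.75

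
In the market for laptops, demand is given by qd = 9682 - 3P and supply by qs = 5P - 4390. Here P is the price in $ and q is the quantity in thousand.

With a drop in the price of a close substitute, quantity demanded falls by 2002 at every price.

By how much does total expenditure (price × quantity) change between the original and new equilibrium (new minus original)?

Solve the original market: 9682 - 3P = 5P - 4390, hence P = 1759 and q = 4405.
With the change applied: demand qd = 7680 - 3P, supply qs = 5P - 4390.
Clearing the new market: 7680 - 3P = 5P - 4390, so P = 1508.75 and q = 3153.75.
Expenditure moves from 1759×4405 = 7748395 to 1508.75×3153.75 = 4758220.3125; change = -2990174.6875.

-2990174.6875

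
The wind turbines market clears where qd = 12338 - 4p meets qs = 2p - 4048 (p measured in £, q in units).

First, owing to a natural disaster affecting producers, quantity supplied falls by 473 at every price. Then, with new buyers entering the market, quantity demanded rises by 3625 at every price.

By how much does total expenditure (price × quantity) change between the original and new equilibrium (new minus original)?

+4014464

Before the shock: 12338 - 4p = 2p - 4048 ⇒ 16386 = 6p ⇒ p = 2731, q = 1414.
With the change applied: demand qd = 15963 - 4p, supply qs = 2p - 4521.
Clearing the new market: 15963 - 4p = 2p - 4521, so p = 3414 and q = 2307.
Expenditure moves from 2731×1414 = 3861634 to 3414×2307 = 7876098; change = +4014464.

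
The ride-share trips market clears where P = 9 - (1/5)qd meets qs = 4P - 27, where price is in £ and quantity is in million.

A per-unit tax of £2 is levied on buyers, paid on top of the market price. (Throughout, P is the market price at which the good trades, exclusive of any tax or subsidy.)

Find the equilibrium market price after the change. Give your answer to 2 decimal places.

6.89

Before the shock: 45 - 5P = 4P - 27 ⇒ 72 = 9P ⇒ P = 8, q = 5.
Since buyers pay the price plus the tax, the effective demand curve becomes qd = 35 - 5P.
New equilibrium: 35 - 5P = 4P - 27 ⇒ 62 = 9P ⇒ P = 62/9 ≈ 6.8889, q = 5/9 ≈ 0.5556.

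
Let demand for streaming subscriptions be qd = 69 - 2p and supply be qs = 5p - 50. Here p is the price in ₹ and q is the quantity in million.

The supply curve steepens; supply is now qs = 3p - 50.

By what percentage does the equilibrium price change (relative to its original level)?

Solve the original market: 69 - 2p = 5p - 50, hence p = 17 and q = 35.
With the change applied: demand qd = 69 - 2p, supply qs = 3p - 50.
New equilibrium: 69 - 2p = 3p - 50 ⇒ 119 = 5p ⇒ p = 23.8, q = 21.4.
%Δp = (23.8 − 17) / 17 × 100 = +40%.

+40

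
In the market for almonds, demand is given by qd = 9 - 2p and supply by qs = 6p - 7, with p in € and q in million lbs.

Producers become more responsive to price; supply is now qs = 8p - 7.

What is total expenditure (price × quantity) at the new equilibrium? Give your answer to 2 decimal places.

9.28

Original equilibrium: 9 - 2p = 6p - 7 gives 16 = 8p, so p = 2 and q = 5.
After the shift, demand is qd = 9 - 2p and supply is qs = 8p - 7.
Setting them equal: 9 - 2p = 8p - 7 → 16 = 10p, so p = 1.6 and q = 5.8.
New expenditure = 1.6 × 5.8 = 9.28.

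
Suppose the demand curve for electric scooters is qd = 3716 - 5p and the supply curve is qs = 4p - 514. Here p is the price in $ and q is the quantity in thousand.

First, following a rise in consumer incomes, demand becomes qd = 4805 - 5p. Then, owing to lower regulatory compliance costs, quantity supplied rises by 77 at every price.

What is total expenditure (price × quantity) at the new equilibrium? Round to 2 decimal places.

1102437.90

Before the shock: 3716 - 5p = 4p - 514 ⇒ 4230 = 9p ⇒ p = 470, q = 1366.
After the shift, demand is qd = 4805 - 5p and supply is qs = 4p - 437.
Equate the new curves: 4805 - 5p = 4p - 437, giving 5242 = 9p, p = 5242/9 ≈ 582.4444, q = 17035/9 ≈ 1892.7778.
New expenditure = 582.4444 × 1892.7778 = 1102437.90.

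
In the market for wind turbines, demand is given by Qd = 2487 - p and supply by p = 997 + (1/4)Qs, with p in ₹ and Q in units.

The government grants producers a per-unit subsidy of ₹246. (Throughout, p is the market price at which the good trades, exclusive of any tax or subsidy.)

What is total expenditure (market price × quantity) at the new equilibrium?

Initially, 2487 - p = 4p - 3988, so 6475 = 5p and p = 1295, Q = 1192.
Since sellers receive the price plus the subsidy, the effective supply curve becomes Qs = 4p - 3004.
New equilibrium: 2487 - p = 4p - 3004 ⇒ 5491 = 5p ⇒ p = 1098.2, Q = 1388.8.
New expenditure = 1098.2 × 1388.8 = 1525180.16.

1525180.16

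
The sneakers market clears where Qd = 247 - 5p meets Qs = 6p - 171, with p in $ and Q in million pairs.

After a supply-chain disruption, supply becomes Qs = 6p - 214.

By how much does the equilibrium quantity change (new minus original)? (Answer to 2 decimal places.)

Initially, 247 - 5p = 6p - 171, so 418 = 11p and p = 38, Q = 57.
The shock moves the curves to Qd = 247 - 5p and Qs = 6p - 214.
Setting them equal: 247 - 5p = 6p - 214 → 461 = 11p, so p = 461/11 ≈ 41.9091 and Q = 412/11 ≈ 37.4545.
ΔQ = 37.4545 − 57 = -19.55.

-19.55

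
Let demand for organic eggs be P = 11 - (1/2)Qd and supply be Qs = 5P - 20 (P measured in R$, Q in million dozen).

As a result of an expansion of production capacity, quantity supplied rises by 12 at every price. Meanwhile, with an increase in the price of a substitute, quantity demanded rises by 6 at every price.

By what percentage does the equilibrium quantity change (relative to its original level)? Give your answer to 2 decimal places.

Solve the original market: 22 - 2P = 5P - 20, hence P = 6 and Q = 10.
After the shift, demand is Qd = 28 - 2P and supply is Qs = 5P - 8.
Setting them equal: 28 - 2P = 5P - 8 → 36 = 7P, so P = 36/7 ≈ 5.1429 and Q = 124/7 ≈ 17.7143.
%ΔQ = (17.7143 − 10) / 10 × 100 = +77.14%.

+77.14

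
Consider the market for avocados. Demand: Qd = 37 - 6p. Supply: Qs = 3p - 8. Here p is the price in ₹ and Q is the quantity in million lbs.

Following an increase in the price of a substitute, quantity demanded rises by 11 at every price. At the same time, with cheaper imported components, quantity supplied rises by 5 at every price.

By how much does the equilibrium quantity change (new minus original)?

Before the shock: 37 - 6p = 3p - 8 ⇒ 45 = 9p ⇒ p = 5, Q = 7.
The new curves are Qd = 48 - 6p (demand) and Qs = 3p - 3 (supply).
Equate the new curves: 48 - 6p = 3p - 3, giving 51 = 9p, p = 17/3 ≈ 5.6667, Q = 14.
ΔQ = 14 − 7 = +7.

+7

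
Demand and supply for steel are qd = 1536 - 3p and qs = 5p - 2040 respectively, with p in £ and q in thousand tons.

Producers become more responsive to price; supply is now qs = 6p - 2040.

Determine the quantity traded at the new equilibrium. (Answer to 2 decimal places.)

Before the shock: 1536 - 3p = 5p - 2040 ⇒ 3576 = 8p ⇒ p = 447, q = 195.
After the shift, demand is qd = 1536 - 3p and supply is qs = 6p - 2040.
Equate the new curves: 1536 - 3p = 6p - 2040, giving 3576 = 9p, p = 1192/3 ≈ 397.3333, q = 344.

344.00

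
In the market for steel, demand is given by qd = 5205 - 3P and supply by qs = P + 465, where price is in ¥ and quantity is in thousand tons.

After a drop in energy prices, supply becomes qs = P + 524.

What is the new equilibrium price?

1170.25

Solve the original market: 5205 - 3P = P + 465, hence P = 1185 and q = 1650.
After the shift, demand is qd = 5205 - 3P and supply is qs = P + 524.
Equate the new curves: 5205 - 3P = P + 524, giving 4681 = 4P, P = 1170.25, q = 1694.25.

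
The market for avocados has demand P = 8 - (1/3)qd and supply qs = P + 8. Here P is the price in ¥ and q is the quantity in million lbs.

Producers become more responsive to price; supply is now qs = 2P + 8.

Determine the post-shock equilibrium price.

3.2

Solve the original market: 24 - 3P = P + 8, hence P = 4 and q = 12.
The shock moves the curves to qd = 24 - 3P and qs = 2P + 8.
Setting them equal: 24 - 3P = 2P + 8 → 16 = 5P, so P = 3.2 and q = 14.4.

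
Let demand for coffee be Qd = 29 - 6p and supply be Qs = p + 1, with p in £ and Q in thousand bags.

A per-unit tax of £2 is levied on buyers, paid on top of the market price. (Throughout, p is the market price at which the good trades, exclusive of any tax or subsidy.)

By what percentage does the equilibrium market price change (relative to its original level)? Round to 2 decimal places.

Solve the original market: 29 - 6p = p + 1, hence p = 4 and Q = 5.
Since buyers pay the price plus the tax, the effective demand curve becomes Qd = 17 - 6p.
New equilibrium: 17 - 6p = p + 1 ⇒ 16 = 7p ⇒ p = 16/7 ≈ 2.2857, Q = 23/7 ≈ 3.2857.
%Δp = (2.2857 − 4) / 4 × 100 = -42.86%.

-42.86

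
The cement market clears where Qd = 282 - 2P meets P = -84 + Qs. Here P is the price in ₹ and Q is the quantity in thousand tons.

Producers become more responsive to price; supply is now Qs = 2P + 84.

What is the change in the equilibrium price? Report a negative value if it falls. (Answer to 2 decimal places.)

-16.50

Before the shock: 282 - 2P = P + 84 ⇒ 198 = 3P ⇒ P = 66, Q = 150.
The new curves are Qd = 282 - 2P (demand) and Qs = 2P + 84 (supply).
Setting them equal: 282 - 2P = 2P + 84 → 198 = 4P, so P = 49.5 and Q = 183.
ΔP = 49.5 − 66 = -16.50.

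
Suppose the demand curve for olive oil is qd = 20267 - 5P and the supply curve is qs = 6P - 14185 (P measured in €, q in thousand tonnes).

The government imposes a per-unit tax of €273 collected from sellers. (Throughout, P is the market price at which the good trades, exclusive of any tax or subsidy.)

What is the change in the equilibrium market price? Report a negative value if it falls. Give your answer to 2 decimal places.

Original equilibrium: 20267 - 5P = 6P - 14185 gives 34452 = 11P, so P = 3132 and q = 4607.
Since sellers keep the price net of the tax, the effective supply curve becomes qs = 6P - 15823.
Clearing the new market: 20267 - 5P = 6P - 15823, so P = 36090/11 ≈ 3280.9091 and q = 42487/11 ≈ 3862.4545.
ΔP = 3280.9091 − 3132 = +148.91.

+148.91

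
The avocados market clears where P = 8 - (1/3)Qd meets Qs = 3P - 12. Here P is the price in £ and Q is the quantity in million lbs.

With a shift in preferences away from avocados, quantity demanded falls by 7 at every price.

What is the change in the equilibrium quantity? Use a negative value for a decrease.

Before the shock: 24 - 3P = 3P - 12 ⇒ 36 = 6P ⇒ P = 6, Q = 6.
The shock moves the curves to Qd = 17 - 3P and Qs = 3P - 12.
Setting them equal: 17 - 3P = 3P - 12 → 29 = 6P, so P = 29/6 ≈ 4.8333 and Q = 2.5.
ΔQ = 2.5 − 6 = -3.5.

-3.5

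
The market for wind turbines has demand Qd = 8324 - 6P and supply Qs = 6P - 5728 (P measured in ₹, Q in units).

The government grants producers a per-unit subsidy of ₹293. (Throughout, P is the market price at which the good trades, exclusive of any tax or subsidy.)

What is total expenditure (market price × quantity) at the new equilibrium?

Initially, 8324 - 6P = 6P - 5728, so 14052 = 12P and P = 1171, Q = 1298.
Since sellers receive the price plus the subsidy, the effective supply curve becomes Qs = 6P - 3970.
Equate the new curves: 8324 - 6P = 6P - 3970, giving 12294 = 12P, P = 1024.5, Q = 2177.
New expenditure = 1024.5 × 2177 = 2230336.5.

2230336.5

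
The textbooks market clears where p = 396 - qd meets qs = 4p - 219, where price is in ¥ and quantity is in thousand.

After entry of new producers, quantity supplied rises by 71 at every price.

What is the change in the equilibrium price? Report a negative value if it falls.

-14.2

Initially, 396 - p = 4p - 219, so 615 = 5p and p = 123, q = 273.
The shock moves the curves to qd = 396 - p and qs = 4p - 148.
Setting them equal: 396 - p = 4p - 148 → 544 = 5p, so p = 108.8 and q = 287.2.
Δp = 108.8 − 123 = -14.2.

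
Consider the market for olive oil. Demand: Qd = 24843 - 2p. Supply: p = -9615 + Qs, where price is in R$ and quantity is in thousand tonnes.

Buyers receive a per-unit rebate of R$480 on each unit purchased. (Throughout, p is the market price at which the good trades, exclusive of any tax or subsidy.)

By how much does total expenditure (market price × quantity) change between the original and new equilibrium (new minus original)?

Original equilibrium: 24843 - 2p = p + 9615 gives 15228 = 3p, so p = 5076 and Q = 14691.
Since buyers' out-of-pocket price is the market price minus the rebate, the effective demand curve becomes Qd = 25803 - 2p.
Setting them equal: 25803 - 2p = p + 9615 → 16188 = 3p, so p = 5396 and Q = 15011.
Expenditure moves from 5076×14691 = 74571516 to 5396×15011 = 80999356; change = +6427840.

+6427840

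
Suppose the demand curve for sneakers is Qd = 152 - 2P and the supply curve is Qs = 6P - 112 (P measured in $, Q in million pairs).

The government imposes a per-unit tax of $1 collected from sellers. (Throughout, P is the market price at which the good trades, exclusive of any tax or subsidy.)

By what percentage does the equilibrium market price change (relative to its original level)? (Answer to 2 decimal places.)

Before the shock: 152 - 2P = 6P - 112 ⇒ 264 = 8P ⇒ P = 33, Q = 86.
Since sellers keep the price net of the tax, the effective supply curve becomes Qs = 6P - 118.
Equate the new curves: 152 - 2P = 6P - 118, giving 270 = 8P, P = 33.75, Q = 84.5.
%ΔP = (33.75 − 33) / 33 × 100 = +2.27%.

+2.27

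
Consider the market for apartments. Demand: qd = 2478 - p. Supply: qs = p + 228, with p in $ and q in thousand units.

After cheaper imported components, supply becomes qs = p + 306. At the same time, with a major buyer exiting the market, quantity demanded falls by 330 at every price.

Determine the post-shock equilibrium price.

Before the shock: 2478 - p = p + 228 ⇒ 2250 = 2p ⇒ p = 1125, q = 1353.
With the change applied: demand qd = 2148 - p, supply qs = p + 306.
New equilibrium: 2148 - p = p + 306 ⇒ 1842 = 2p ⇒ p = 921, q = 1227.

921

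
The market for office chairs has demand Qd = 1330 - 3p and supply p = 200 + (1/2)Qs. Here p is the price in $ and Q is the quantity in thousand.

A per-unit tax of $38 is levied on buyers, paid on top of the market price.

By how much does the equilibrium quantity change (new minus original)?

-45.6

Solve the original market: 1330 - 3p = 2p - 400, hence p = 346 and Q = 292.
Since buyers pay the price plus the tax, the effective demand curve becomes Qd = 1216 - 3p.
Setting them equal: 1216 - 3p = 2p - 400 → 1616 = 5p, so p = 323.2 and Q = 246.4.
ΔQ = 246.4 − 292 = -45.6.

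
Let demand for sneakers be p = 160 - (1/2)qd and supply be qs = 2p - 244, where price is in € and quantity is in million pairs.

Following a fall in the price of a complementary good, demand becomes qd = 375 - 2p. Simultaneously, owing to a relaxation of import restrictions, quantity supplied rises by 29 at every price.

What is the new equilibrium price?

Initially, 320 - 2p = 2p - 244, so 564 = 4p and p = 141, q = 38.
After the shift, demand is qd = 375 - 2p and supply is qs = 2p - 215.
Setting them equal: 375 - 2p = 2p - 215 → 590 = 4p, so p = 147.5 and q = 80.

147.5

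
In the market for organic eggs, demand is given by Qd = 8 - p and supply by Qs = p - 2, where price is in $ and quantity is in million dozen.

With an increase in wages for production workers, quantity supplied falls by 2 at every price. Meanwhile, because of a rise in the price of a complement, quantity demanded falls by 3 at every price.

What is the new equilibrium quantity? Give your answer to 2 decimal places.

0.50

Solve the original market: 8 - p = p - 2, hence p = 5 and Q = 3.
With the change applied: demand Qd = 5 - p, supply Qs = p - 4.
Clearing the new market: 5 - p = p - 4, so p = 4.5 and Q = 0.5.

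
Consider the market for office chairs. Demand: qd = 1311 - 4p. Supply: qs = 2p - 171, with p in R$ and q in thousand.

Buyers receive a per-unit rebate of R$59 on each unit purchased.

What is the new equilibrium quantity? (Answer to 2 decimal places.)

401.67

Original equilibrium: 1311 - 4p = 2p - 171 gives 1482 = 6p, so p = 247 and q = 323.
Since buyers' out-of-pocket price is the market price minus the rebate, the effective demand curve becomes qd = 1547 - 4p.
Clearing the new market: 1547 - 4p = 2p - 171, so p = 859/3 ≈ 286.3333 and q = 1205/3 ≈ 401.6667.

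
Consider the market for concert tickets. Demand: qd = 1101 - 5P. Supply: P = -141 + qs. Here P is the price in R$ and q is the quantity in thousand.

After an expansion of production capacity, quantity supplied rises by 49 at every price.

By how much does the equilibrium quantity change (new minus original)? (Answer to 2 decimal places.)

+40.83

Before the shock: 1101 - 5P = P + 141 ⇒ 960 = 6P ⇒ P = 160, q = 301.
After the shift, demand is qd = 1101 - 5P and supply is qs = P + 190.
Setting them equal: 1101 - 5P = P + 190 → 911 = 6P, so P = 911/6 ≈ 151.8333 and q = 2051/6 ≈ 341.8333.
Δq = 341.8333 − 301 = +40.83.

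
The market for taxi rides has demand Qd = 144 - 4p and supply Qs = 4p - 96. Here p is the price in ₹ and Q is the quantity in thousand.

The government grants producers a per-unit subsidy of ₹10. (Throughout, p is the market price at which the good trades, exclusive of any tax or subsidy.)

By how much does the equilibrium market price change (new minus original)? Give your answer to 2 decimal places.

Before the shock: 144 - 4p = 4p - 96 ⇒ 240 = 8p ⇒ p = 30, Q = 24.
Since sellers receive the price plus the subsidy, the effective supply curve becomes Qs = 4p - 56.
Equate the new curves: 144 - 4p = 4p - 56, giving 200 = 8p, p = 25, Q = 44.
Δp = 25 − 30 = -5.00.

-5.00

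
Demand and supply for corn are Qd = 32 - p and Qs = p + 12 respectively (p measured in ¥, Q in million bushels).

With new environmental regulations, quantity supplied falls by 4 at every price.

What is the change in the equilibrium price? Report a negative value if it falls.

+2

Original equilibrium: 32 - p = p + 12 gives 20 = 2p, so p = 10 and Q = 22.
After the shift, demand is Qd = 32 - p and supply is Qs = p + 8.
Clearing the new market: 32 - p = p + 8, so p = 12 and Q = 20.
Δp = 12 − 10 = +2.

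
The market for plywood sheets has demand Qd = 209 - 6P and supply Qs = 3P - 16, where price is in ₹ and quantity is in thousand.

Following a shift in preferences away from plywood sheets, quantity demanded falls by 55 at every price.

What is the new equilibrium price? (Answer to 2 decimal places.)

Solve the original market: 209 - 6P = 3P - 16, hence P = 25 and Q = 59.
After the shift, demand is Qd = 154 - 6P and supply is Qs = 3P - 16.
Clearing the new market: 154 - 6P = 3P - 16, so P = 170/9 ≈ 18.8889 and Q = 122/3 ≈ 40.6667.

18.89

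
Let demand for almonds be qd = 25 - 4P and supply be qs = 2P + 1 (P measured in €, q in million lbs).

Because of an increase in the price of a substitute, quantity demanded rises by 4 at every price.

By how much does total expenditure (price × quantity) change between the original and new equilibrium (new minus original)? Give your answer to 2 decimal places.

Initially, 25 - 4P = 2P + 1, so 24 = 6P and P = 4, q = 9.
After the shift, demand is qd = 29 - 4P and supply is qs = 2P + 1.
Clearing the new market: 29 - 4P = 2P + 1, so P = 14/3 ≈ 4.6667 and q = 31/3 ≈ 10.3333.
Expenditure moves from 4×9 = 36 to 4.6667×10.3333 = 48.2222; change = +12.22.

+12.22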